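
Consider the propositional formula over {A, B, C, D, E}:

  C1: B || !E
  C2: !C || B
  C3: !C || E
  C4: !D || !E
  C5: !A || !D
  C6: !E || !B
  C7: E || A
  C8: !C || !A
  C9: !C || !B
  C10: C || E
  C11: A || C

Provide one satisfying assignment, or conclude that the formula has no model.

UNSATISFIABLE

Suppose B = true.
From the singleton clause (!E), E = false.
From the singleton clause (!C), C = false.
That conflicts with the unit clause (C).
So B must be the other value — set B = false.
From the singleton clause (!E), E = false.
From the singleton clause (!C), C = false.
That conflicts with the unit clause (C).
Neither B = true nor B = false works.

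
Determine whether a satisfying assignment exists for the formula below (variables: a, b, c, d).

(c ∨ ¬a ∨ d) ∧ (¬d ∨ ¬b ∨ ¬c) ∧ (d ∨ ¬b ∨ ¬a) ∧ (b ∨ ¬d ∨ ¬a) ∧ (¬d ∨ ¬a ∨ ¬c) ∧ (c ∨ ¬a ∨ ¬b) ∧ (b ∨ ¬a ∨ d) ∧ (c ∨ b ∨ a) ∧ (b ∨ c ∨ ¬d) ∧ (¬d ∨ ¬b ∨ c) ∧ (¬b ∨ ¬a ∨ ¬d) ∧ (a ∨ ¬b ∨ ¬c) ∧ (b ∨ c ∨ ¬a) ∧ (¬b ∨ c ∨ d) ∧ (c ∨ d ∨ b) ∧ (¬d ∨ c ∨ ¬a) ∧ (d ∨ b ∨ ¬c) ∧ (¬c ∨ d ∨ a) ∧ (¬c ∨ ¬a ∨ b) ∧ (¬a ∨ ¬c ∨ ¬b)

Try c = True.
Try d = True.
The clause (¬b) is unit, so b = False.
The clause (¬a) is unit, so a = False.
This assignment satisfies each clause.
A satisfying assignment: a=False, b=False, c=True, d=True.

Satisfiable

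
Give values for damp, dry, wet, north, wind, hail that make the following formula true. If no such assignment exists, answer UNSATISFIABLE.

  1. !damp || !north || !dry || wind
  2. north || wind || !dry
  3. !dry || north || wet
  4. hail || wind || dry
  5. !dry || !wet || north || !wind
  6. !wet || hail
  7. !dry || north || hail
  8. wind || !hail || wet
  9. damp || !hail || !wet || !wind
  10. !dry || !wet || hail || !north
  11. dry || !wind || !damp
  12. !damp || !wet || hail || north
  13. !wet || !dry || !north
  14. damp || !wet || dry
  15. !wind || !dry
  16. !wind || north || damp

damp: false,  dry: false,  wet: false,  north: true,  wind: true,  hail: true

Try wet = false.
Try dry = false.
Try hail = true.
The clause (wind) is unit, so wind = true.
The clause (!damp) is unit, so damp = false.
The clause (north) is unit, so north = true.
All clauses are satisfied.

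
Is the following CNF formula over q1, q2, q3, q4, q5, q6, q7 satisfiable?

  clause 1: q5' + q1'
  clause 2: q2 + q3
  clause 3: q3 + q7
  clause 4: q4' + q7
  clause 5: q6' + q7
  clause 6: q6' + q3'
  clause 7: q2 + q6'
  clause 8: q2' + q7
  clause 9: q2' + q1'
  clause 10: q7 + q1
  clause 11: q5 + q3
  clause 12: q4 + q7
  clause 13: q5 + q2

Case q5 = 1:
Unit clause (q1') forces q1 = 0.
Unit clause (q7) forces q7 = 1.
Case q2 = 0:
Unit clause (q3) forces q3 = 1.
Unit clause (q6') forces q6 = 0.
All clauses hold; q4 can take either value.
A satisfying assignment: q1 ↦ 0,  q2 ↦ 0,  q3 ↦ 1,  q4 ↦ 1,  q5 ↦ 1,  q6 ↦ 0,  q7 ↦ 1.

Yes, satisfiable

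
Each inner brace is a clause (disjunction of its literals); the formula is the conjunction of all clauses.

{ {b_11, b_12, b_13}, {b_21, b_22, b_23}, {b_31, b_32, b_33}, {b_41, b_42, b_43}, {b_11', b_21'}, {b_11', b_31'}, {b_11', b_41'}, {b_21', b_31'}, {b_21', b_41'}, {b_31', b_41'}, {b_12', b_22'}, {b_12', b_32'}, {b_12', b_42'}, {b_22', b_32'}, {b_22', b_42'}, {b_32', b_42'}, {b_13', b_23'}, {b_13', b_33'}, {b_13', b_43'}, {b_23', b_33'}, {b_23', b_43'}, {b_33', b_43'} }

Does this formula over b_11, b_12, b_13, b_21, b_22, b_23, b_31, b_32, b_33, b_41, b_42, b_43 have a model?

No

Branch on b_11: set b_11 = 0.
Branch on b_12: set b_12 = 1.
Unit clause (b_22') forces b_22 = 0.
Unit clause (b_32') forces b_32 = 0.
Unit clause (b_42') forces b_42 = 0.
Branch on b_21: set b_21 = 1.
Unit clause (b_31') forces b_31 = 0.
Unit clause (b_33) forces b_33 = 1.
Unit clause (b_41') forces b_41 = 0.
Unit clause (b_43) forces b_43 = 1.
But (b_43') is also a unit clause — contradiction.
That branch fails; take b_21 = 0 instead.
Unit clause (b_23) forces b_23 = 1.
Unit clause (b_13') forces b_13 = 0.
Unit clause (b_33') forces b_33 = 0.
Unit clause (b_31) forces b_31 = 1.
Unit clause (b_41') forces b_41 = 0.
Unit clause (b_43) forces b_43 = 1.
But (b_43') is also a unit clause — contradiction.
Both values of b_21 lead to a conflict.
That branch fails; take b_12 = 0 instead.
Unit clause (b_13) forces b_13 = 1.
Unit clause (b_23') forces b_23 = 0.
Unit clause (b_33') forces b_33 = 0.
Unit clause (b_43') forces b_43 = 0.
Branch on b_21: set b_21 = 1.
Unit clause (b_31') forces b_31 = 0.
Unit clause (b_32) forces b_32 = 1.
Unit clause (b_41') forces b_41 = 0.
Unit clause (b_42) forces b_42 = 1.
But (b_42') is also a unit clause — contradiction.
That branch fails; take b_21 = 0 instead.
Unit clause (b_22) forces b_22 = 1.
Unit clause (b_32') forces b_32 = 0.
Unit clause (b_31) forces b_31 = 1.
Unit clause (b_41') forces b_41 = 0.
Unit clause (b_42) forces b_42 = 1.
But (b_42') is also a unit clause — contradiction.
Both values of b_21 lead to a conflict.
Both values of b_12 lead to a conflict.
That branch fails; take b_11 = 1 instead.
Unit clause (b_21') forces b_21 = 0.
Unit clause (b_31') forces b_31 = 0.
Unit clause (b_41') forces b_41 = 0.
Branch on b_22: set b_22 = 1.
Unit clause (b_12') forces b_12 = 0.
Unit clause (b_32') forces b_32 = 0.
Unit clause (b_33) forces b_33 = 1.
Unit clause (b_42') forces b_42 = 0.
Unit clause (b_43) forces b_43 = 1.
But (b_43') is also a unit clause — contradiction.
That branch fails; take b_22 = 0 instead.
Unit clause (b_23) forces b_23 = 1.
Unit clause (b_13') forces b_13 = 0.
Unit clause (b_33') forces b_33 = 0.
Unit clause (b_32) forces b_32 = 1.
Unit clause (b_12') forces b_12 = 0.
Unit clause (b_42') forces b_42 = 0.
Unit clause (b_43) forces b_43 = 1.
But (b_43') is also a unit clause — contradiction.
Both values of b_22 lead to a conflict.
Both values of b_11 lead to a conflict.
No assignment satisfies every clause.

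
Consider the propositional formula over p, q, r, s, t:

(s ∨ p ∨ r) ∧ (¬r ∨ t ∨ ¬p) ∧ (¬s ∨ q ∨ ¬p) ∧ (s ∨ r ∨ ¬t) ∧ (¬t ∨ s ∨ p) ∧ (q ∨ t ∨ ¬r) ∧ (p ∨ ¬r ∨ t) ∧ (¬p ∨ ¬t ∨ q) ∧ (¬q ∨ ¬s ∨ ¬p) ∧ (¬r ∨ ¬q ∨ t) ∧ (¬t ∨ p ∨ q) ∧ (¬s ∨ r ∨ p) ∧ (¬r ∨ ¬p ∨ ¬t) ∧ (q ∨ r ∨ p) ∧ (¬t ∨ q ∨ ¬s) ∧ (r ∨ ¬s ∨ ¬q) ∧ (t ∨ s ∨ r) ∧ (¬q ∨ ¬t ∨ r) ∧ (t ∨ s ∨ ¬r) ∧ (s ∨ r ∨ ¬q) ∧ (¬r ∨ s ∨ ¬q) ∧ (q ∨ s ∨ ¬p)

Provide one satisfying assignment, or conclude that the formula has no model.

p=False,  q=True,  r=True,  s=True,  t=True

Branch on s: set s = True.
Branch on q: set q = True.
From the singleton clause (¬p), p = False.
From the singleton clause (r), r = True.
From the singleton clause (t), t = True.
This assignment satisfies each clause.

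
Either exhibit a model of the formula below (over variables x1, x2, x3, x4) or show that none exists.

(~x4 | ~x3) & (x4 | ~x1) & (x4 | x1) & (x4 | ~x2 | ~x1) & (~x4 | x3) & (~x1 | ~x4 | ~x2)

UNSATISFIABLE

Branch on x4: set x4 = 0.
The clause (~x1) is unit, so x1 = 0.
That conflicts with the unit clause (x1).
That branch fails; take x4 = 1 instead.
The clause (~x3) is unit, so x3 = 0.
That conflicts with the unit clause (x3).
Both values of x4 lead to a conflict.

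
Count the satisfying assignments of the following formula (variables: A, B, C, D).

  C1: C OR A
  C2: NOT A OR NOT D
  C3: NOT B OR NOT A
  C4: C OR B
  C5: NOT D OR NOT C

There are 2^4 = 16 truth assignments over (A, B, C, D).
Check each against the 5 clauses (columns in the order A, B, C, D):
  F F F F  ✗ fails (C OR A)
  F F F T  ✗ fails (C OR A)
  F F T F  ✓ satisfies all
  F F T T  ✗ fails (NOT D OR NOT C)
  F T F F  ✗ fails (C OR A)
  F T F T  ✗ fails (C OR A)
  F T T F  ✓ satisfies all
  F T T T  ✗ fails (NOT D OR NOT C)
  T F F F  ✗ fails (C OR B)
  T F F T  ✗ fails (NOT A OR NOT D)
  T F T F  ✓ satisfies all
  T F T T  ✗ fails (NOT A OR NOT D)
  T T F F  ✗ fails (NOT B OR NOT A)
  T T F T  ✗ fails (NOT A OR NOT D)
  T T T F  ✗ fails (NOT B OR NOT A)
  T T T T  ✗ fails (NOT A OR NOT D)
3 of the 16 rows are models.

3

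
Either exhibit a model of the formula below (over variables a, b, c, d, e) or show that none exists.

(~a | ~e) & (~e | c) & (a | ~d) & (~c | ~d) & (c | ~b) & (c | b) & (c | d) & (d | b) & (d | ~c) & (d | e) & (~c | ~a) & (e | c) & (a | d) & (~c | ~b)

Branch on a: set a = 0.
The clause (~d) is unit, so d = 0.
Now (d) is unsatisfied and unit — conflict.
Undo a and try a = 1.
The clause (~e) is unit, so e = 0.
The clause (d) is unit, so d = 1.
The clause (~c) is unit, so c = 0.
Now (c) is unsatisfied and unit — conflict.
Neither a = 1 nor a = 0 works.

UNSATISFIABLE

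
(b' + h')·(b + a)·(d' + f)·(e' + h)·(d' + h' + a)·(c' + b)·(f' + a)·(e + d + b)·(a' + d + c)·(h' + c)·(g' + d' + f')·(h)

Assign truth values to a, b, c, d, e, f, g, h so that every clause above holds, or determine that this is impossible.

UNSATISFIABLE

(h) alone gives h = 1.
(b') alone gives b = 0.
(a) alone gives a = 1.
(c') alone gives c = 0.
But (c) is also a unit clause — contradiction.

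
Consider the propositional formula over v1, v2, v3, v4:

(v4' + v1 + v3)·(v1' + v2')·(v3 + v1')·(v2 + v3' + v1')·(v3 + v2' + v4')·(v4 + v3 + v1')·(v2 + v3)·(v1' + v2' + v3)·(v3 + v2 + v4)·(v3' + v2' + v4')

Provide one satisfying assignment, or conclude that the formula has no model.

v1=0,  v2=0,  v3=1,  v4=1

Try v1 = 0.
Try v4 = 1.
The clause (v3) is unit, so v3 = 1.
The clause (v2') is unit, so v2 = 0.
This assignment satisfies each clause.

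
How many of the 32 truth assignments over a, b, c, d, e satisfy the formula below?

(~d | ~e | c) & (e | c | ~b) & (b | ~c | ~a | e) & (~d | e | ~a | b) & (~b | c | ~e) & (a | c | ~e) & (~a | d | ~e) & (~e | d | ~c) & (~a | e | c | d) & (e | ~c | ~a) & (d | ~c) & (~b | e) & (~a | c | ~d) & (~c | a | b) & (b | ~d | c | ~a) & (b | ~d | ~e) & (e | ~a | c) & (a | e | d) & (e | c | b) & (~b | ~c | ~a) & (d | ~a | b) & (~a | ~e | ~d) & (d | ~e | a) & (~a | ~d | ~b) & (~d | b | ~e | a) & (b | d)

1

There are 2^5 = 32 truth assignments over (a, b, c, d, e).
Split on e. With e = 1, the clauses containing e are satisfied and ~e drops from the rest; 1 of the 2^4 = 16 assignments to the other variables satisfy what remains.
With e = 0, by the same count on the reduced clause set, 0 assignments work.
(One model: a=F, b=T, c=T, d=T, e=T.)
Total: 1 + 0 = 1.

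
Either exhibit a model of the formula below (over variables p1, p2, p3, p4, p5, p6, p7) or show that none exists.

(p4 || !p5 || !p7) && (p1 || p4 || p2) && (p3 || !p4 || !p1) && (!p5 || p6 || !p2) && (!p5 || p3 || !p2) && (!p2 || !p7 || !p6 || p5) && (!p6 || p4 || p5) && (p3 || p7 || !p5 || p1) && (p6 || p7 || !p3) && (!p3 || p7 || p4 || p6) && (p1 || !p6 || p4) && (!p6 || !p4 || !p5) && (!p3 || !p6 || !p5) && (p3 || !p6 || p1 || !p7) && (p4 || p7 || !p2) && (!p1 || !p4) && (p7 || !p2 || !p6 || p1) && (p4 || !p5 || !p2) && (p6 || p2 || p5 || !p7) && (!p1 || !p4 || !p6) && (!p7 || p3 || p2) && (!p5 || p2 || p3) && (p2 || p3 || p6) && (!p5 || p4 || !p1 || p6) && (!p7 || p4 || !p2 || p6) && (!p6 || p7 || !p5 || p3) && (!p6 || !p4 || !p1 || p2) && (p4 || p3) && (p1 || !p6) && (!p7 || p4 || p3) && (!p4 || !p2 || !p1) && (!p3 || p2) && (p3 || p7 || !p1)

p1: false, p2: true, p3: false, p4: true, p5: false, p6: false, p7: false

Try p1 = false.
From the singleton clause (!p6), p6 = false.
Try p4 = true.
Try p5 = false.
Try p7 = false.
From the singleton clause (!p3), p3 = false.
From the singleton clause (p2), p2 = true.
This assignment satisfies each clause.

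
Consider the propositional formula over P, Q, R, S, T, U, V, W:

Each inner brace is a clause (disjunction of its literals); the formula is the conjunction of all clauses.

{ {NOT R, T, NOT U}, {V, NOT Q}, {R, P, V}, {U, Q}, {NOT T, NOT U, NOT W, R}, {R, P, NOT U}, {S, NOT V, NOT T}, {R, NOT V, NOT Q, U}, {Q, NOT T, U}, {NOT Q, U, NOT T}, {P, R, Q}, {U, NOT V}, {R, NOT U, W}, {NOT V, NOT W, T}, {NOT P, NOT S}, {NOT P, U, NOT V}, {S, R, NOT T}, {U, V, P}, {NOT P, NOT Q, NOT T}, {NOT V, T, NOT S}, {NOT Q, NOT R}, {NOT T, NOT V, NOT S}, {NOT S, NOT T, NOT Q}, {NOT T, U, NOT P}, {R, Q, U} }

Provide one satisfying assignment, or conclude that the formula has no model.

P=true, Q=false, R=true, S=false, T=true, U=true, V=false, W=false

Suppose V = false.
From the singleton clause (NOT Q), Q = false.
From the singleton clause (U), U = true.
Suppose R = true.
From the singleton clause (T), T = true.
Suppose P = true.
From the singleton clause (NOT S), S = false.
All clauses hold; W can take either value.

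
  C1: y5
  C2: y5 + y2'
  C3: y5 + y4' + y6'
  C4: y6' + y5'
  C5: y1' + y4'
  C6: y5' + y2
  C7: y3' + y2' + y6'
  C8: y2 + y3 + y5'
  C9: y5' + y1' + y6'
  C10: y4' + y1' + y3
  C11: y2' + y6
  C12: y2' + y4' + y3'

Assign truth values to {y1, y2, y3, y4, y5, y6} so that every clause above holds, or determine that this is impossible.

UNSATISFIABLE

The clause (y5) is unit, so y5 = 1.
The clause (y6') is unit, so y6 = 0.
The clause (y2) is unit, so y2 = 1.
But (y2') is also a unit clause — contradiction.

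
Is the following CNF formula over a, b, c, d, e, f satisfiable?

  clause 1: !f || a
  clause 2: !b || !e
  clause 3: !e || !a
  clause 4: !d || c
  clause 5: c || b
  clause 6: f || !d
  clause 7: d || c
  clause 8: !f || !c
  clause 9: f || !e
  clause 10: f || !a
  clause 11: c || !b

Branch on f: set f = false.
Unit clause (!d) forces d = false.
Unit clause (c) forces c = true.
Unit clause (!e) forces e = false.
Unit clause (!a) forces a = false.
Every clause is now satisfied; b is unconstrained.
A satisfying assignment: a ↦ false,  b ↦ true,  c ↦ true,  d ↦ false,  e ↦ false,  f ↦ false.

Yes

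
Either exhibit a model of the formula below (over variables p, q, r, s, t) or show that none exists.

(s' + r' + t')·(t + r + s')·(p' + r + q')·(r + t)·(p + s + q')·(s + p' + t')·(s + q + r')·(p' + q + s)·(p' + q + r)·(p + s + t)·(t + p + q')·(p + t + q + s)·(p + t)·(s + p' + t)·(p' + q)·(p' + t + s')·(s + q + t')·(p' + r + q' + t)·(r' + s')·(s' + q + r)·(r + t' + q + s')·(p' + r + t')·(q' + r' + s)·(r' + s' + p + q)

Suppose r = 0.
From the singleton clause (t), t = 1.
From the singleton clause (p'), p = 0.
Suppose s = 1.
From the singleton clause (q), q = 1.
All clauses are satisfied.

p=0,  q=1,  r=0,  s=1,  t=1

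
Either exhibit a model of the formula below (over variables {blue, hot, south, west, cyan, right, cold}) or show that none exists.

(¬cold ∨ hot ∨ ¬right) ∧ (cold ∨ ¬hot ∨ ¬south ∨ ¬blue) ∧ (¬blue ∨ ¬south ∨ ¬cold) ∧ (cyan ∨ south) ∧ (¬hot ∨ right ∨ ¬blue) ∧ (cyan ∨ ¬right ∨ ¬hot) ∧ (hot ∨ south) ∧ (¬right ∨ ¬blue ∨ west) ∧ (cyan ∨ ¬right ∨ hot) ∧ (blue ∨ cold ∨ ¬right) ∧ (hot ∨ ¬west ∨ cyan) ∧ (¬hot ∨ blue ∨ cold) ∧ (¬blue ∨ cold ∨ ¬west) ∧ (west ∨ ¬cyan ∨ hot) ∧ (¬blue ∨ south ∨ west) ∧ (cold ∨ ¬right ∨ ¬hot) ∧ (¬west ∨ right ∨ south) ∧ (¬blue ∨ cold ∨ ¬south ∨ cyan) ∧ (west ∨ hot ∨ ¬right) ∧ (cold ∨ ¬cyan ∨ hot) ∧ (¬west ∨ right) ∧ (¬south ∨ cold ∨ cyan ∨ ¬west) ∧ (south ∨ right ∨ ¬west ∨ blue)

Suppose cyan = True.
Suppose hot = True.
Suppose right = True.
Unit clause (cold) forces cold = True.
Suppose blue = True.
Unit clause (¬south) forces south = False.
Unit clause (west) forces west = True.
Every clause now holds.

blue: True, hot: True, south: False, west: True, cyan: True, right: True, cold: True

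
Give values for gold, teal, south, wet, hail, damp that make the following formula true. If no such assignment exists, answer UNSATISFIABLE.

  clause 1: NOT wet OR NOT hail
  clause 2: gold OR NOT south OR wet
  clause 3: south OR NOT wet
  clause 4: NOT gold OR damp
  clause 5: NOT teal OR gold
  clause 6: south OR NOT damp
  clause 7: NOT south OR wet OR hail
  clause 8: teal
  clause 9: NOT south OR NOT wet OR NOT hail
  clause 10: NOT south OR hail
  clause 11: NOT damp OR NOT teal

UNSATISFIABLE

(teal) alone gives teal = true.
(gold) alone gives gold = true.
(damp) alone gives damp = true.
Now (NOT damp) is unsatisfied and unit — conflict.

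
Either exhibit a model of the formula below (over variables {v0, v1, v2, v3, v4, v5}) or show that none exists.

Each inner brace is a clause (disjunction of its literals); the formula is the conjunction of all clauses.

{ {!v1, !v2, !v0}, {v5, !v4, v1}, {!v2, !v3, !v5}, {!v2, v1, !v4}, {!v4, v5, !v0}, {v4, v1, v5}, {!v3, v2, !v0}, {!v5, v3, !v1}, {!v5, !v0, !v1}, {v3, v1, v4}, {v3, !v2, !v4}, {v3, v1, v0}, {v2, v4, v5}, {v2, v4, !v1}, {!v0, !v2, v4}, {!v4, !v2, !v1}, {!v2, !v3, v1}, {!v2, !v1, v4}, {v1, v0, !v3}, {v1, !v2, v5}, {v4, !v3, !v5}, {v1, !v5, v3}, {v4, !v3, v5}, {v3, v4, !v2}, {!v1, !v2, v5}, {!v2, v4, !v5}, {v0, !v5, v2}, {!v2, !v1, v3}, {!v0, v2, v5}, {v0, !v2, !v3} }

v0=false, v1=true, v2=false, v3=false, v4=true, v5=false

Case v1 = true:
Case v2 = false:
From the singleton clause (v4), v4 = true.
Case v5 = false:
From the singleton clause (!v0), v0 = false.
Every clause is now satisfied; v3 is unconstrained.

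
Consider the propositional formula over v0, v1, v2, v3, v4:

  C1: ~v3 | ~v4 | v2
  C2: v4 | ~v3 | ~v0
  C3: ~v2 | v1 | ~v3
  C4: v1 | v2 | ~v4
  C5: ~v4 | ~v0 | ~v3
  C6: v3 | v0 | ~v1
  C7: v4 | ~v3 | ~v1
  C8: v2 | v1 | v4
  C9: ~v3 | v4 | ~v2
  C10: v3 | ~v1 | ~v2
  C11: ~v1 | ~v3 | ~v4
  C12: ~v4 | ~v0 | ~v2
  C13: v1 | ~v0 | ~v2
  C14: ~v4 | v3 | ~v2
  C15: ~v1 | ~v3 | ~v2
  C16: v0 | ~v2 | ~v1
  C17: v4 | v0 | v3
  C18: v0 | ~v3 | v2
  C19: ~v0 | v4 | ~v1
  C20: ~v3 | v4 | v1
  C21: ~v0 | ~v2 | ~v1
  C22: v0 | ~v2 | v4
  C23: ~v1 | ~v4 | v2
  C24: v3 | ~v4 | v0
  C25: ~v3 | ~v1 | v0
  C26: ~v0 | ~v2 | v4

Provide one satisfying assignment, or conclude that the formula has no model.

UNSATISFIABLE

Suppose v3 = 0.
Suppose v0 = 1.
Suppose v1 = 0.
(~v2) alone gives v2 = 0.
(~v4) alone gives v4 = 0.
But (v4) is also a unit clause — contradiction.
Backtrack on v1: now try v1 = 1.
(~v2) alone gives v2 = 0.
(v4) alone gives v4 = 1.
But (~v4) is also a unit clause — contradiction.
Neither v1 = 1 nor v1 = 0 works.
Backtrack on v0: now try v0 = 0.
(~v1) alone gives v1 = 0.
(v4) alone gives v4 = 1.
But (~v4) is also a unit clause — contradiction.
Neither v0 = 1 nor v0 = 0 works.
Backtrack on v3: now try v3 = 1.
Suppose v4 = 0.
(~v0) alone gives v0 = 0.
(~v1) alone gives v1 = 0.
But (v1) is also a unit clause — contradiction.
Backtrack on v4: now try v4 = 1.
(v2) alone gives v2 = 1.
(v1) alone gives v1 = 1.
But (~v1) is also a unit clause — contradiction.
Neither v4 = 1 nor v4 = 0 works.
Neither v3 = 1 nor v3 = 0 works.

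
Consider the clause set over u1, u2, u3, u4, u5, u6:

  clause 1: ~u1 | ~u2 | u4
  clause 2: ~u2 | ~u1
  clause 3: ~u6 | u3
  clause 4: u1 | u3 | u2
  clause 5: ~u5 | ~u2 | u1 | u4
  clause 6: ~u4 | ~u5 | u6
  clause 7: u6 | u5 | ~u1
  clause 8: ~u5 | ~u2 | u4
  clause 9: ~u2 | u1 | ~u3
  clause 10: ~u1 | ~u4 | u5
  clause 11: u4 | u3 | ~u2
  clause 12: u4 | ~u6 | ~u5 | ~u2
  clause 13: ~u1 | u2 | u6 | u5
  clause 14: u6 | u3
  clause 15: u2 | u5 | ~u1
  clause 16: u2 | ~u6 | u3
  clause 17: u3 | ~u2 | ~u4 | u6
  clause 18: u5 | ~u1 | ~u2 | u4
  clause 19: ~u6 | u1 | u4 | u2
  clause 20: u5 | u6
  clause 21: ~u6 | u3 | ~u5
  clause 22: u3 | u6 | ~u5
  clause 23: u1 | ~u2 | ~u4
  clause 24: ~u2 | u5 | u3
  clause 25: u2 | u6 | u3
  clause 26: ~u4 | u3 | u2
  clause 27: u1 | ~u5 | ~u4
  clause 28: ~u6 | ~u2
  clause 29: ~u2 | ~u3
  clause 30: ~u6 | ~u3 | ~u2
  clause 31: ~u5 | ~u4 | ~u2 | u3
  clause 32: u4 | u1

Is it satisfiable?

Yes, satisfiable

Branch on u2: set u2 = 0.
Branch on u6: set u6 = 1.
From the singleton clause (u3), u3 = 1.
Branch on u5: set u5 = 1.
Branch on u1: set u1 = 1.
No clause remains; u4 is free.
A satisfying assignment: u1 ↦ 1, u2 ↦ 0, u3 ↦ 1, u4 ↦ 1, u5 ↦ 1, u6 ↦ 1.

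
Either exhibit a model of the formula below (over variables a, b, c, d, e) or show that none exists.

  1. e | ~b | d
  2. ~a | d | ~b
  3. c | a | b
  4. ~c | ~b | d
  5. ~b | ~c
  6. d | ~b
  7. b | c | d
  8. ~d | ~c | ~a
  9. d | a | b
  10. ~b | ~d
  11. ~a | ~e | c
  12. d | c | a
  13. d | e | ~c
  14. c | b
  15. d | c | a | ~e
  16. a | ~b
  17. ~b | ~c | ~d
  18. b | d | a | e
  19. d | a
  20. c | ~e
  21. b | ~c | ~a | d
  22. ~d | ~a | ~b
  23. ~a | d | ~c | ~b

a ↦ 0, b ↦ 0, c ↦ 1, d ↦ 1, e ↦ 1

Suppose b = 0.
From the singleton clause (c), c = 1.
Suppose d = 1.
From the singleton clause (~a), a = 0.
Every clause is now satisfied; e is unconstrained.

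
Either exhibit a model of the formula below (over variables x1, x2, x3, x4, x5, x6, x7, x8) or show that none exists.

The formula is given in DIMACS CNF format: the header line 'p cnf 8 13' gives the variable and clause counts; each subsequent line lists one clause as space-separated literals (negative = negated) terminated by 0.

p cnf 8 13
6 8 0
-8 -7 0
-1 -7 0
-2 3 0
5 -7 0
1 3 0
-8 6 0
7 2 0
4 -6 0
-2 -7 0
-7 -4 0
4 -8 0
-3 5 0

Case x6 = True:
The clause (x4) is unit, so x4 = True.
The clause (¬x7) is unit, so x7 = False.
The clause (x2) is unit, so x2 = True.
The clause (x3) is unit, so x3 = True.
The clause (x5) is unit, so x5 = True.
No clause remains; x1, x8 are free.

x1: True; x2: True; x3: True; x4: True; x5: True; x6: True; x7: False; x8: False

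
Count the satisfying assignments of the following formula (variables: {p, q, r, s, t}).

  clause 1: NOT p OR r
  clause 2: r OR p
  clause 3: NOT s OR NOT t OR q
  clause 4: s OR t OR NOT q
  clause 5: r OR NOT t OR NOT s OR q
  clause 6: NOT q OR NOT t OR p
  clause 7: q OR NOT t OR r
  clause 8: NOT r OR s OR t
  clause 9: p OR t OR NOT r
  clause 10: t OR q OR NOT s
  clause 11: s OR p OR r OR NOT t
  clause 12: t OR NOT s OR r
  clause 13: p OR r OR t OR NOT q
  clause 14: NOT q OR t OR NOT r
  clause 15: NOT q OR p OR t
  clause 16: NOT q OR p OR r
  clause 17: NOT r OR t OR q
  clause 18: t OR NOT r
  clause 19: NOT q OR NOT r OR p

There are 2^5 = 32 truth assignments over (p, q, r, s, t).
Split on q. With q = true, the clauses containing q are satisfied and NOT q drops from the rest; 2 of the 2^4 = 16 assignments to the other variables satisfy what remains.
With q = false, by the same count on the reduced clause set, 2 assignments work.
Total: 2 + 2 = 4.

4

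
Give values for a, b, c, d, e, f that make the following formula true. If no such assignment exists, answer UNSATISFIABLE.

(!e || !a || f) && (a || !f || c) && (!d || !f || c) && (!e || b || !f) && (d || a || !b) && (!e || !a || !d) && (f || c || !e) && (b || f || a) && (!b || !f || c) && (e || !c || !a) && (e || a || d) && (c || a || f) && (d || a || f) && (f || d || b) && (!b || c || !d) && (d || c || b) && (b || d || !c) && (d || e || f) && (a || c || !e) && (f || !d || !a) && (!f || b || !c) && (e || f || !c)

Branch on e: set e = false.
Branch on c: set c = true.
(!a) alone gives a = false.
(d) alone gives d = true.
(f) alone gives f = true.
(b) alone gives b = true.
This assignment satisfies each clause.

a=false,  b=true,  c=true,  d=true,  e=false,  f=true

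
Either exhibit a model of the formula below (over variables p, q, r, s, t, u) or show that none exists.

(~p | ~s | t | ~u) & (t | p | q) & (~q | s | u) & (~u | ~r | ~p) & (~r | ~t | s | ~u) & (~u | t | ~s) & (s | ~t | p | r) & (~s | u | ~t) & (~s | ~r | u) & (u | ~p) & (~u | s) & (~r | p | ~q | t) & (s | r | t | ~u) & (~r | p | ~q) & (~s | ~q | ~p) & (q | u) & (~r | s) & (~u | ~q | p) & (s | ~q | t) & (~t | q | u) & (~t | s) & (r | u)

Branch on u: set u = 1.
The clause (s) is unit, so s = 1.
The clause (t) is unit, so t = 1.
Branch on r: set r = 0.
Branch on q: set q = 0.
No clause remains; p is free.

p ↦ 1; q ↦ 0; r ↦ 0; s ↦ 1; t ↦ 1; u ↦ 1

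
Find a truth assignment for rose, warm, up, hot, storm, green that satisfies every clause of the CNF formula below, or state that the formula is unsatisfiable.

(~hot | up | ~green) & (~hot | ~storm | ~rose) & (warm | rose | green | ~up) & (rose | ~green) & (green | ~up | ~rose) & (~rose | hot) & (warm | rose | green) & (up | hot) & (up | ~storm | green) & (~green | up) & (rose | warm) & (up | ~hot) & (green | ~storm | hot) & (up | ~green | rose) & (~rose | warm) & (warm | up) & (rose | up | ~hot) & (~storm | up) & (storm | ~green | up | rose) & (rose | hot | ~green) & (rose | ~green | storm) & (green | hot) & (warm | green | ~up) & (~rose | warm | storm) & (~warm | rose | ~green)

Try rose = 0.
From the singleton clause (~green), green = 0.
From the singleton clause (warm), warm = 1.
From the singleton clause (hot), hot = 1.
From the singleton clause (up), up = 1.
All clauses hold; storm can take either value.

rose=0; warm=1; up=1; hot=1; storm=1; green=0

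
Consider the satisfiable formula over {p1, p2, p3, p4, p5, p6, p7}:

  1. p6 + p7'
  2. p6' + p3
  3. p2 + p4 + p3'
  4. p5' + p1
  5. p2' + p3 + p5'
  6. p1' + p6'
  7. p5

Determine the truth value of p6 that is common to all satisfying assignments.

False

Suppose p6 = 1.
(p3) alone gives p3 = 1.
(p1') alone gives p1 = 0.
(p5') alone gives p5 = 0.
That conflicts with the unit clause (p5).
So every satisfying assignment has p6 = False.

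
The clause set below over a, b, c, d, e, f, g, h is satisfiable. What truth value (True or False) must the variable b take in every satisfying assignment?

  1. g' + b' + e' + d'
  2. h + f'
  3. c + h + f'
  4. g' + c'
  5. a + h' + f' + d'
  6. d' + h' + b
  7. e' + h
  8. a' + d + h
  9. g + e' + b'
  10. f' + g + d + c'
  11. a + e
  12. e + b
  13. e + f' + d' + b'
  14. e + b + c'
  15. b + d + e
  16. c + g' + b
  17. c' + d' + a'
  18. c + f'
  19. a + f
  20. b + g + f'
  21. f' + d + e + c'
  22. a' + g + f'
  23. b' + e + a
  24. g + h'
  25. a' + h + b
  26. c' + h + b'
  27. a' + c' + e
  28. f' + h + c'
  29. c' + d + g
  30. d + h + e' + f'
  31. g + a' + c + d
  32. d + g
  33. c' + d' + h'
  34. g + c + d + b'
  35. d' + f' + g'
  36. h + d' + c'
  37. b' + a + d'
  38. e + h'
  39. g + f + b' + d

Suppose b = 0.
From the singleton clause (e), e = 1.
From the singleton clause (h), h = 1.
From the singleton clause (d'), d = 0.
From the singleton clause (g), g = 1.
From the singleton clause (c'), c = 0.
Now (c) is unsatisfied and unit — conflict.
So every satisfying assignment has b = True.

True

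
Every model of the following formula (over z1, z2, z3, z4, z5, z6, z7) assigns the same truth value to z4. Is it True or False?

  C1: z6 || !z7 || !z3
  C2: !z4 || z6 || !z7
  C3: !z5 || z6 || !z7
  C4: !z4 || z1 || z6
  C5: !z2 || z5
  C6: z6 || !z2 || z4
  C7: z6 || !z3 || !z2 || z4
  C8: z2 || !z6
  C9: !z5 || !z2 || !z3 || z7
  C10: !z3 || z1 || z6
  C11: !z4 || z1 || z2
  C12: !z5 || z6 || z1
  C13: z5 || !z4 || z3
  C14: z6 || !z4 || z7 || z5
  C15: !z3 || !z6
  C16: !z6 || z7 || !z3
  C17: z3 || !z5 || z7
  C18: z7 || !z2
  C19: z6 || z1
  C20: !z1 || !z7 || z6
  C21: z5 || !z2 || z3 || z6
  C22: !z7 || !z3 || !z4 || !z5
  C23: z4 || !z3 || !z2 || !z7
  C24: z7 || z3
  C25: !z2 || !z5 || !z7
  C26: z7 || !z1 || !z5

Suppose z4 = true.
Branch on z6: set z6 = true.
Unit clause (z2) forces z2 = true.
Unit clause (z5) forces z5 = true.
Unit clause (!z3) forces z3 = false.
Unit clause (z7) forces z7 = true.
But (!z7) is also a unit clause — contradiction.
Undo z6 and try z6 = false.
Unit clause (!z7) forces z7 = false.
Unit clause (z1) forces z1 = true.
Unit clause (z5) forces z5 = true.
But (!z5) is also a unit clause — contradiction.
Neither z6 = true nor z6 = false works.
So every satisfying assignment has z4 = False.

False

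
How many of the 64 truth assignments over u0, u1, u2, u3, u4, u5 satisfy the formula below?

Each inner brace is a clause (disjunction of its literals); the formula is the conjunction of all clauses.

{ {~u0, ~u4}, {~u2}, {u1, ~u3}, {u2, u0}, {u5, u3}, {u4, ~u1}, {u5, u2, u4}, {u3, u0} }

1

There are 2^6 = 64 truth assignments over (u0, u1, u2, u3, u4, u5).
Split on u0. With u0 = 1, the clauses containing u0 are satisfied and ~u0 drops from the rest; 1 of the 2^5 = 32 assignments to the other variables satisfy what remains.
With u0 = 0, by the same count on the reduced clause set, 0 assignments work.
(One model: u0=T, u1=F, u2=F, u3=F, u4=F, u5=T.)
Total: 1 + 0 = 1.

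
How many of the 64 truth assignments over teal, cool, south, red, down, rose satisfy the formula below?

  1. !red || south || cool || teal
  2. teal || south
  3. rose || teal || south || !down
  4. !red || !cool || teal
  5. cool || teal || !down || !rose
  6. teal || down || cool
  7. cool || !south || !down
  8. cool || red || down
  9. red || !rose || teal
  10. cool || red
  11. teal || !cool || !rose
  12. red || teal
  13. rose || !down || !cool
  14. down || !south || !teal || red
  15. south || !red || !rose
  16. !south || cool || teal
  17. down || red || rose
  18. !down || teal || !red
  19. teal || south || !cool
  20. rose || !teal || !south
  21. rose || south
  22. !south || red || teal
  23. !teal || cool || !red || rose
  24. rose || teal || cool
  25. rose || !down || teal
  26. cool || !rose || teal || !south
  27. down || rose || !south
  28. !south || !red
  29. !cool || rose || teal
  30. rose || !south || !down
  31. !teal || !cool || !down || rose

There are 2^6 = 64 truth assignments over (teal, cool, south, red, down, rose).
Split on rose. With rose = true, the clauses containing rose are satisfied and !rose drops from the rest; 3 of the 2^5 = 32 assignments to the other variables satisfy what remains.
With rose = false, by the same count on the reduced clause set, 0 assignments work.
(One model: teal=T, cool=T, south=F, red=F, down=F, rose=T.)
Total: 3 + 0 = 3.

3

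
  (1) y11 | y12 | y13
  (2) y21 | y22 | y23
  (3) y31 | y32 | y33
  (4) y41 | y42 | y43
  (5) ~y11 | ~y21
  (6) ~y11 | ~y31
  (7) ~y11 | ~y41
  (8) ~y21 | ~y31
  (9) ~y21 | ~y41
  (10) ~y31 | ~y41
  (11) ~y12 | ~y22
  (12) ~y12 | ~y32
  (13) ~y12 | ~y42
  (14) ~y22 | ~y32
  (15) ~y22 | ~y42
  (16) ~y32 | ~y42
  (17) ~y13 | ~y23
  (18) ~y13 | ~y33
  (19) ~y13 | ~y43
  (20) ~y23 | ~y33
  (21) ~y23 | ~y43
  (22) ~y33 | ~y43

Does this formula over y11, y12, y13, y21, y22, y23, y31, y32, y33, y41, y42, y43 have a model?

Branch on y11: set y11 = 0.
Branch on y12: set y12 = 1.
The clause (~y22) is unit, so y22 = 0.
The clause (~y32) is unit, so y32 = 0.
The clause (~y42) is unit, so y42 = 0.
Branch on y21: set y21 = 1.
The clause (~y31) is unit, so y31 = 0.
The clause (y33) is unit, so y33 = 1.
The clause (~y41) is unit, so y41 = 0.
The clause (y43) is unit, so y43 = 1.
But (~y43) is also a unit clause — contradiction.
That branch fails; take y21 = 0 instead.
The clause (y23) is unit, so y23 = 1.
The clause (~y13) is unit, so y13 = 0.
The clause (~y33) is unit, so y33 = 0.
The clause (y31) is unit, so y31 = 1.
The clause (~y41) is unit, so y41 = 0.
The clause (y43) is unit, so y43 = 1.
But (~y43) is also a unit clause — contradiction.
Either choice for y21 ends in contradiction.
That branch fails; take y12 = 0 instead.
The clause (y13) is unit, so y13 = 1.
The clause (~y23) is unit, so y23 = 0.
The clause (~y33) is unit, so y33 = 0.
The clause (~y43) is unit, so y43 = 0.
Branch on y21: set y21 = 1.
The clause (~y31) is unit, so y31 = 0.
The clause (y32) is unit, so y32 = 1.
The clause (~y41) is unit, so y41 = 0.
The clause (y42) is unit, so y42 = 1.
But (~y42) is also a unit clause — contradiction.
That branch fails; take y21 = 0 instead.
The clause (y22) is unit, so y22 = 1.
The clause (~y32) is unit, so y32 = 0.
The clause (y31) is unit, so y31 = 1.
The clause (~y41) is unit, so y41 = 0.
The clause (y42) is unit, so y42 = 1.
But (~y42) is also a unit clause — contradiction.
Either choice for y21 ends in contradiction.
Either choice for y12 ends in contradiction.
That branch fails; take y11 = 1 instead.
The clause (~y21) is unit, so y21 = 0.
The clause (~y31) is unit, so y31 = 0.
The clause (~y41) is unit, so y41 = 0.
Branch on y22: set y22 = 1.
The clause (~y12) is unit, so y12 = 0.
The clause (~y32) is unit, so y32 = 0.
The clause (y33) is unit, so y33 = 1.
The clause (~y42) is unit, so y42 = 0.
The clause (y43) is unit, so y43 = 1.
But (~y43) is also a unit clause — contradiction.
That branch fails; take y22 = 0 instead.
The clause (y23) is unit, so y23 = 1.
The clause (~y13) is unit, so y13 = 0.
The clause (~y33) is unit, so y33 = 0.
The clause (y32) is unit, so y32 = 1.
The clause (~y12) is unit, so y12 = 0.
The clause (~y42) is unit, so y42 = 0.
The clause (y43) is unit, so y43 = 1.
But (~y43) is also a unit clause — contradiction.
Either choice for y22 ends in contradiction.
Either choice for y11 ends in contradiction.
No assignment satisfies every clause.

No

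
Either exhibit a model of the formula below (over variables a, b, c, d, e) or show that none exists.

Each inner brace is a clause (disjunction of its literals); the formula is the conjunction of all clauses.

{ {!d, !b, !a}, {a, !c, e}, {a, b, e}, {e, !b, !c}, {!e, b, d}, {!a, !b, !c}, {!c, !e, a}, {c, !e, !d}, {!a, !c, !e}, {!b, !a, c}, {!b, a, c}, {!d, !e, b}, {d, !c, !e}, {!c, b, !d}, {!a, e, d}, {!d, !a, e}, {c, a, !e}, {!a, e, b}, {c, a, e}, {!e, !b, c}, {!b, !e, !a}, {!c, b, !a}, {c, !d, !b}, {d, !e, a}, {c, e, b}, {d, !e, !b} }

UNSATISFIABLE

Case d = false:
Case e = false:
From the singleton clause (!a), a = false.
From the singleton clause (!c), c = false.
Now (c) is unsatisfied and unit — conflict.
So e must be the other value — set e = true.
From the singleton clause (b), b = true.
Now (!b) is unsatisfied and unit — conflict.
Both values of e lead to a conflict.
So d must be the other value — set d = true.
Case b = false:
From the singleton clause (!e), e = false.
From the singleton clause (a), a = true.
Now (!a) is unsatisfied and unit — conflict.
So b must be the other value — set b = true.
From the singleton clause (!a), a = false.
From the singleton clause (c), c = true.
From the singleton clause (e), e = true.
Now (!e) is unsatisfied and unit — conflict.
Both values of b lead to a conflict.
Both values of d lead to a conflict.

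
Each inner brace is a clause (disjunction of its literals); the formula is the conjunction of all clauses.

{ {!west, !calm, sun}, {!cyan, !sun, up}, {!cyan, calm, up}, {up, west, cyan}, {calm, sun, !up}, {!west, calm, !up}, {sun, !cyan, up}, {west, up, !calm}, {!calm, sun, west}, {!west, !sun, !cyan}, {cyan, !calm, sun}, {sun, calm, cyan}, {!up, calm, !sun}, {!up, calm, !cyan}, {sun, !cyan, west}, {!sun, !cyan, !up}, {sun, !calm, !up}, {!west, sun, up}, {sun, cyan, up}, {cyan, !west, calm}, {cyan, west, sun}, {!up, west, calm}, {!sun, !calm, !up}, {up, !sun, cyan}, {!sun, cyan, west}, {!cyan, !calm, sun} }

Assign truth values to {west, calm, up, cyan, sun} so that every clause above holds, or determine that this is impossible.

Try west = false.
Try up = true.
The clause (calm) is unit, so calm = true.
The clause (sun) is unit, so sun = true.
That conflicts with the unit clause (!sun).
Undo up and try up = false.
The clause (cyan) is unit, so cyan = true.
The clause (!sun) is unit, so sun = false.
That conflicts with the unit clause (sun).
Either choice for up ends in contradiction.
Undo west and try west = true.
Try calm = false.
The clause (!up) is unit, so up = false.
The clause (!cyan) is unit, so cyan = false.
That conflicts with the unit clause (cyan).
Undo calm and try calm = true.
The clause (sun) is unit, so sun = true.
The clause (!cyan) is unit, so cyan = false.
The clause (!up) is unit, so up = false.
That conflicts with the unit clause (up).
Either choice for calm ends in contradiction.
Either choice for west ends in contradiction.

UNSATISFIABLE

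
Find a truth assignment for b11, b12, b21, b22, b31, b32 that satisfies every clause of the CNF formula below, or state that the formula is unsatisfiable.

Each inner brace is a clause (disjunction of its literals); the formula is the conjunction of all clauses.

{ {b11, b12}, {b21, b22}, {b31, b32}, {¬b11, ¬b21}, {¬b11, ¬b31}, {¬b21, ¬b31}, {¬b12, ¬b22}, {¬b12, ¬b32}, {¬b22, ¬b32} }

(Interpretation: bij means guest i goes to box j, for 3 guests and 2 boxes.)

UNSATISFIABLE

Try b11 = True.
Unit clause (¬b21) forces b21 = False.
Unit clause (b22) forces b22 = True.
Unit clause (¬b31) forces b31 = False.
Unit clause (b32) forces b32 = True.
That conflicts with the unit clause (¬b32).
That branch fails; take b11 = False instead.
Unit clause (b12) forces b12 = True.
Unit clause (¬b22) forces b22 = False.
Unit clause (b21) forces b21 = True.
Unit clause (¬b31) forces b31 = False.
Unit clause (b32) forces b32 = True.
That conflicts with the unit clause (¬b32).
Neither b11 = True nor b11 = False works.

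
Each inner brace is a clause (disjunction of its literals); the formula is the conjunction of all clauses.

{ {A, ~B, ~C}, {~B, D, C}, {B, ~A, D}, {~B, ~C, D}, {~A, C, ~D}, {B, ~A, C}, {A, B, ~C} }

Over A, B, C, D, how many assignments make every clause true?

5

There are 2^4 = 16 truth assignments over (A, B, C, D).
Check each against the 7 clauses (columns in the order A, B, C, D):
  F F F F  ✓ satisfies all
  F F F T  ✓ satisfies all
  F F T F  ✗ fails (A | B | ~C)
  F F T T  ✗ fails (A | B | ~C)
  F T F F  ✗ fails (~B | D | C)
  F T F T  ✓ satisfies all
  F T T F  ✗ fails (A | ~B | ~C)
  F T T T  ✗ fails (A | ~B | ~C)
  T F F F  ✗ fails (B | ~A | D)
  T F F T  ✗ fails (~A | C | ~D)
  T F T F  ✗ fails (B | ~A | D)
  T F T T  ✓ satisfies all
  T T F F  ✗ fails (~B | D | C)
  T T F T  ✗ fails (~A | C | ~D)
  T T T F  ✗ fails (~B | ~C | D)
  T T T T  ✓ satisfies all
5 of the 16 rows are models.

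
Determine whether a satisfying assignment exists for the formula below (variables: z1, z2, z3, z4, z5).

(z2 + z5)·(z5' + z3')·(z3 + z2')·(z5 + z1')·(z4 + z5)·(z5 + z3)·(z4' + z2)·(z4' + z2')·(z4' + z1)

Branch on z2: set z2 = 0.
(z5) alone gives z5 = 1.
(z3') alone gives z3 = 0.
(z4') alone gives z4 = 0.
No clause remains; z1 is free.
A satisfying assignment: z1: 1; z2: 0; z3: 0; z4: 0; z5: 1.

Yes, satisfiable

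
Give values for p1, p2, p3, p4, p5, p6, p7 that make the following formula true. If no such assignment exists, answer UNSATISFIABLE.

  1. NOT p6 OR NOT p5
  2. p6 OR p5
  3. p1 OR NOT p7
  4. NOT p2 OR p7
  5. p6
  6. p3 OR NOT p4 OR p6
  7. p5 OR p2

p1 ↦ true; p2 ↦ true; p3 ↦ false; p4 ↦ true; p5 ↦ false; p6 ↦ true; p7 ↦ true

(p6) alone gives p6 = true.
(NOT p5) alone gives p5 = false.
(p2) alone gives p2 = true.
(p7) alone gives p7 = true.
(p1) alone gives p1 = true.
Every clause is now satisfied; p3, p4 are unconstrained.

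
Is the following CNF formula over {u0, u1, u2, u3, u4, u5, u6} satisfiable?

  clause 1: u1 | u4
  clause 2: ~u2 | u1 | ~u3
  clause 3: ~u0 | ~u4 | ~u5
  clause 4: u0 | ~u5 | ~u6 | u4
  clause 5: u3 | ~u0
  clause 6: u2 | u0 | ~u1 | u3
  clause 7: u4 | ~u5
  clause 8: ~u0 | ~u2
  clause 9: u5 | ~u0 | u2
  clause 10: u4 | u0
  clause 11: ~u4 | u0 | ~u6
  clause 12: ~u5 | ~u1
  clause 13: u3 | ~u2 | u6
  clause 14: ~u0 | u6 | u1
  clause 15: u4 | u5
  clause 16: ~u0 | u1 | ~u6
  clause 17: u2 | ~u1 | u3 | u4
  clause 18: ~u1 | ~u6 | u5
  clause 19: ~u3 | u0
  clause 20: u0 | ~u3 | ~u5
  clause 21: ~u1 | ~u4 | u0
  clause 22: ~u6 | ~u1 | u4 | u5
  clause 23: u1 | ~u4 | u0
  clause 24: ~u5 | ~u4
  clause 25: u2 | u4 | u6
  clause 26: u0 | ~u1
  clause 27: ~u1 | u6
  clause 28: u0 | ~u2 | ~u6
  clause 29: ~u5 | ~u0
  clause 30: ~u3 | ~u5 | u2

Unsatisfiable

Try u1 = 1.
(~u5) alone gives u5 = 0.
(u4) alone gives u4 = 1.
(~u6) alone gives u6 = 0.
Now (u6) is unsatisfied and unit — conflict.
That branch fails; take u1 = 0 instead.
(u4) alone gives u4 = 1.
(u0) alone gives u0 = 1.
(~u5) alone gives u5 = 0.
(u3) alone gives u3 = 1.
(~u2) alone gives u2 = 0.
Now (u2) is unsatisfied and unit — conflict.
Neither u1 = 1 nor u1 = 0 works.
No assignment satisfies every clause.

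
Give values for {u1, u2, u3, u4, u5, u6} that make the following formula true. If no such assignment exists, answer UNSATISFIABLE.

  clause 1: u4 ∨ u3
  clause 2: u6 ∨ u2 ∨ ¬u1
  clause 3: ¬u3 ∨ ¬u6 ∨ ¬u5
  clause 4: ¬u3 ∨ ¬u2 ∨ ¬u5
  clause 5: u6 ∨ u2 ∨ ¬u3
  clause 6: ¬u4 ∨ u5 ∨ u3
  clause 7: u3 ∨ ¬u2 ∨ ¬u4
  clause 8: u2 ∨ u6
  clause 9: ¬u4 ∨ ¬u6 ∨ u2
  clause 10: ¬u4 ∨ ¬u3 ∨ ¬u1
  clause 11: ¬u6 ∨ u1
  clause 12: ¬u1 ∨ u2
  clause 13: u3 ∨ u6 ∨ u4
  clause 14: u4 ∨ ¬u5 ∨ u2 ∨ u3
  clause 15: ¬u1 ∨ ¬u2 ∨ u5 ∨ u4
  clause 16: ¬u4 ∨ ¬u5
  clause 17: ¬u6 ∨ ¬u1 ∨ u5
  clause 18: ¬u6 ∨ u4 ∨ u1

u1 ↦ False,  u2 ↦ True,  u3 ↦ True,  u4 ↦ True,  u5 ↦ False,  u6 ↦ False

Branch on u4: set u4 = True.
From the singleton clause (¬u5), u5 = False.
From the singleton clause (u3), u3 = True.
From the singleton clause (¬u1), u1 = False.
From the singleton clause (¬u6), u6 = False.
From the singleton clause (u2), u2 = True.
All clauses are satisfied.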